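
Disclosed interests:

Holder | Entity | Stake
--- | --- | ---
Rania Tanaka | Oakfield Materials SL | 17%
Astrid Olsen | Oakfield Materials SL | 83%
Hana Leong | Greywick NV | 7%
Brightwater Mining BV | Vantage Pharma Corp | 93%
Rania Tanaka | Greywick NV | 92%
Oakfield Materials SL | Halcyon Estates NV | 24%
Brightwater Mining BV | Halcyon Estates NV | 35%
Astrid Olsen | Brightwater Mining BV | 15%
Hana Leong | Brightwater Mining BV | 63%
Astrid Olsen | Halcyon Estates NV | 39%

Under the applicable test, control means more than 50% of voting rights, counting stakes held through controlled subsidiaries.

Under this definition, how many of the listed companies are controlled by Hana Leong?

2

Hana holds 63% of Brightwater, so Hana controls Brightwater.
Brightwater holds 93% of Vantage, so Hana controls Vantage.
No other company's threshold is met.
Hana controls 2 companies.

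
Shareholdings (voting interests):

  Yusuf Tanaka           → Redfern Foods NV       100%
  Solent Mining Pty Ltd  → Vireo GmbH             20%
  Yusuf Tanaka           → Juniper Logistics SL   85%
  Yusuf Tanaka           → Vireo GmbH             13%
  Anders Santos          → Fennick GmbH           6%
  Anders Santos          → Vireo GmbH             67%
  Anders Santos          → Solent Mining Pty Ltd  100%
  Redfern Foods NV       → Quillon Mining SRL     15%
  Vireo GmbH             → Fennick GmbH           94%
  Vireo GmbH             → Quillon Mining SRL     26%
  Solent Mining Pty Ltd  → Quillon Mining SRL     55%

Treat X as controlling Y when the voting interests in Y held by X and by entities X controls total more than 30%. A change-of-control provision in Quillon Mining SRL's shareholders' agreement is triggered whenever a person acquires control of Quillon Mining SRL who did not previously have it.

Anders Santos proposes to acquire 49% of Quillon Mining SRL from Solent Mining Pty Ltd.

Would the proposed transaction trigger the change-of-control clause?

The purchase adds only to Anders's holdings (Solent's stake shrinks), so Anders is the only person who could newly come to control Quillon.
Anders holds 100% of Solent, so Anders controls Solent.
Anders and Solent together hold 67% + 20% = 87% of Vireo, so Anders controls Vireo.
Solent and Vireo together hold 55% + 26% = 81% of Quillon, so Anders controls Quillon.
So Anders already controls Quillon before the transaction.
After the purchase, Anders holds 49% of Quillon directly, and Solent's stake falls to 6%.
Anders controlled Quillon already, so this is not a new person acquiring control; every other person's position is unchanged or reduced.
No new person acquires control, so the clause is not triggered.

No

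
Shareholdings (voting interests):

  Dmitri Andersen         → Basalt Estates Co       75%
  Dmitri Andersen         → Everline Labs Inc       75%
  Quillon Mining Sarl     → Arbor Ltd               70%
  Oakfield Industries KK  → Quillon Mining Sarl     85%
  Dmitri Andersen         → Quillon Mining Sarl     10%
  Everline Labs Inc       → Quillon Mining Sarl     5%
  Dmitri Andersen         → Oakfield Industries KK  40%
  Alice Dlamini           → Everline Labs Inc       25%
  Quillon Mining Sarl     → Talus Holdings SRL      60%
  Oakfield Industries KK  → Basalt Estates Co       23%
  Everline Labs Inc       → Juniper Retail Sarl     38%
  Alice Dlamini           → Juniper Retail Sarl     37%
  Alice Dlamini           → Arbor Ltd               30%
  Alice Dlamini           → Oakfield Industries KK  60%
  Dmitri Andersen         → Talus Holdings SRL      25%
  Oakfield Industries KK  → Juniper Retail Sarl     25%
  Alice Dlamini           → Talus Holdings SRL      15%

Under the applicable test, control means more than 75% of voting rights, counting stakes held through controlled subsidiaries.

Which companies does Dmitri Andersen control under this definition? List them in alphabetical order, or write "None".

None

Dmitri's largest direct stake is 75% in Everline, which does not meet the threshold.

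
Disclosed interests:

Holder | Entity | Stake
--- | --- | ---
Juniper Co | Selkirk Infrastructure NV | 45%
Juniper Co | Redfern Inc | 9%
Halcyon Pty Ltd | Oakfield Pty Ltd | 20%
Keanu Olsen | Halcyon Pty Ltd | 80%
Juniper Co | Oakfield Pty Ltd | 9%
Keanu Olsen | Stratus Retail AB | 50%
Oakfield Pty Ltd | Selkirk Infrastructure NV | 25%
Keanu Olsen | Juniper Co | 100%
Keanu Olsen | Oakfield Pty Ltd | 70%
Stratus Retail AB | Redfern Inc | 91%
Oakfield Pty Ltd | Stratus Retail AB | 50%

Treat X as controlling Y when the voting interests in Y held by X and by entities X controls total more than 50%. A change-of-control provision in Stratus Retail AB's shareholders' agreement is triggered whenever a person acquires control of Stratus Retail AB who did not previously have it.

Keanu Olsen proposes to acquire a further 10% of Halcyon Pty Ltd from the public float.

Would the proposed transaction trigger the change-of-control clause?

No

The purchase changes only Keanu's holdings, so Keanu is the only person who could newly come to control Stratus.
Keanu holds 100% of Juniper, so Keanu controls Juniper.
Keanu holds 80% of Halcyon, so Keanu controls Halcyon.
Keanu and Halcyon and Juniper together hold 70% + 20% + 9% = 99% of Oakfield, so Keanu controls Oakfield.
Keanu and Oakfield together hold 50% + 50% = 100% of Stratus, so Keanu controls Stratus.
So Keanu already controls Stratus before the transaction.
After the purchase, Keanu's direct stake in Halcyon rises to 80% + 10% = 90%.
Keanu controlled Stratus already, so this is not a new person acquiring control; every other person's position is unchanged or reduced.
No new person acquires control, so the clause is not triggered.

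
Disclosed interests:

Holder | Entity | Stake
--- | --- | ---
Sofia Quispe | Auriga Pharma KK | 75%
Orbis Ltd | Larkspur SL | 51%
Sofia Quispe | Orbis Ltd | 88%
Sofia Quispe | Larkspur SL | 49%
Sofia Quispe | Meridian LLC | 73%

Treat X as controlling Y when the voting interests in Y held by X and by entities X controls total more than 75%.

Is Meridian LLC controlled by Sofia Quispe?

No

Sofia holds 88% of Orbis, so Sofia controls Orbis.
Sofia and Orbis together hold 49% + 51% = 100% of Larkspur, so Sofia controls Larkspur.
In Meridian, Sofia's side holds only 73%, not > 75%.
So Sofia does not control Meridian.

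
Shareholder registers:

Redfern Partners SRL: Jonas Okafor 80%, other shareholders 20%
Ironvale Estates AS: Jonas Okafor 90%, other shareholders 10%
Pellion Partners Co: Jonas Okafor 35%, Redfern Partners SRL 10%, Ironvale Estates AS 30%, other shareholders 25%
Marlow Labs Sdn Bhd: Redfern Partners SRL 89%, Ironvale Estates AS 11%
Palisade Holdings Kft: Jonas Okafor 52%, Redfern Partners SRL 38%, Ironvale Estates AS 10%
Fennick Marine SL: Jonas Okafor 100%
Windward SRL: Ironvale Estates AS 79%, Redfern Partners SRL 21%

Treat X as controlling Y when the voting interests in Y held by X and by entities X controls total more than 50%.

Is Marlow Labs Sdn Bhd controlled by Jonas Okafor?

Jonas holds 80% of Redfern, so Jonas controls Redfern.
Jonas holds 90% of Ironvale, so Jonas controls Ironvale.
Redfern and Ironvale together hold 89% + 11% = 100% of Marlow, so Jonas controls Marlow.

Yes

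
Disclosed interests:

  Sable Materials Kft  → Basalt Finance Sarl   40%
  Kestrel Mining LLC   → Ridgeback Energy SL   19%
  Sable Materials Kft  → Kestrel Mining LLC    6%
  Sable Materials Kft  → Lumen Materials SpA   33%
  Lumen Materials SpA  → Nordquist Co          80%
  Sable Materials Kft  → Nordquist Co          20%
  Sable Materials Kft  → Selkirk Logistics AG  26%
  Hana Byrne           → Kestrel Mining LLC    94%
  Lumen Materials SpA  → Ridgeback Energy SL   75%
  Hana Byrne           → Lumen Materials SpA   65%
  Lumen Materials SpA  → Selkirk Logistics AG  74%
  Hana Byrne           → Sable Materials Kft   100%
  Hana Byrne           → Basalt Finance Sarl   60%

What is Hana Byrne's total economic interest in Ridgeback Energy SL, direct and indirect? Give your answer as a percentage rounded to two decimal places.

Hana reaches Ridgeback along 4 paths.
Via Sable → Lumen: 100% × 33% × 75% = 24.75%.
Via Lumen: 65% × 75% = 48.75%.
Via Sable → Kestrel: 100% × 6% × 19% = 1.14%.
Via Kestrel: 94% × 19% = 17.86%.
Total: 24.75% + 48.75% + 1.14% + 17.86% = 92.5%.
Rounded: 92.50%.

92.50%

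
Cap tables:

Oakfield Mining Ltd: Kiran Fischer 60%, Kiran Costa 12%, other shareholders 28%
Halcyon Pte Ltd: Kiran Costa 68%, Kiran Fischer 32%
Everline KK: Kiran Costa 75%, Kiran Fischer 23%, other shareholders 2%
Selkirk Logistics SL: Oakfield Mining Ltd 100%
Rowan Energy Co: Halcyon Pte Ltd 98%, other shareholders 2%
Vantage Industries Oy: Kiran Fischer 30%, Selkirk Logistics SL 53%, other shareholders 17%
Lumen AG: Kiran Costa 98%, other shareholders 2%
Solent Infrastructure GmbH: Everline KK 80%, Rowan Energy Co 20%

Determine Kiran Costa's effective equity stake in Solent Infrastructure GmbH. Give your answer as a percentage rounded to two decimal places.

73.33%

Kiran Costa reaches Solent along 2 paths.
Via Everline: 75% × 80% = 60%.
Via Halcyon → Rowan: 68% × 98% × 20% = 13.328%.
Total: 60% + 13.328% = 73.328%.
Rounded: 73.33%.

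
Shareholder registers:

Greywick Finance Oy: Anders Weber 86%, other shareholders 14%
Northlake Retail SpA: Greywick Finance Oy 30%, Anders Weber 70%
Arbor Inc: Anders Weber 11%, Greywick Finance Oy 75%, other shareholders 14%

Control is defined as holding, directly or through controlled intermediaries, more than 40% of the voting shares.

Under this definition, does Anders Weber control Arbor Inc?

Yes

Anders holds 86% of Greywick, so Anders controls Greywick.
Anders and Greywick together hold 11% + 75% = 86% of Arbor, so Anders controls Arbor.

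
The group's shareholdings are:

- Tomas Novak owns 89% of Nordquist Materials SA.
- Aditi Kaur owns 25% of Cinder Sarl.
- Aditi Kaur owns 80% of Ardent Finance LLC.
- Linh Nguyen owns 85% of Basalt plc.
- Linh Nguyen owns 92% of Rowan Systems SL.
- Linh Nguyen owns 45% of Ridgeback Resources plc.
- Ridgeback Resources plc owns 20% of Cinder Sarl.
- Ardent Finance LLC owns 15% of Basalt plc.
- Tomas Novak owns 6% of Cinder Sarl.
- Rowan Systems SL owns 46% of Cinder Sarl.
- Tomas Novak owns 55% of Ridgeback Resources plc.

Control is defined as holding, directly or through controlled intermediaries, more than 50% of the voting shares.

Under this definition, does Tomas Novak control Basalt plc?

Tomas holds 55% of Ridgeback, so Tomas controls Ridgeback.
Tomas holds 89% of Nordquist, so Tomas controls Nordquist.
Neither Tomas nor any entity Tomas controls holds any voting interest in Basalt.
So Tomas does not control Basalt.

No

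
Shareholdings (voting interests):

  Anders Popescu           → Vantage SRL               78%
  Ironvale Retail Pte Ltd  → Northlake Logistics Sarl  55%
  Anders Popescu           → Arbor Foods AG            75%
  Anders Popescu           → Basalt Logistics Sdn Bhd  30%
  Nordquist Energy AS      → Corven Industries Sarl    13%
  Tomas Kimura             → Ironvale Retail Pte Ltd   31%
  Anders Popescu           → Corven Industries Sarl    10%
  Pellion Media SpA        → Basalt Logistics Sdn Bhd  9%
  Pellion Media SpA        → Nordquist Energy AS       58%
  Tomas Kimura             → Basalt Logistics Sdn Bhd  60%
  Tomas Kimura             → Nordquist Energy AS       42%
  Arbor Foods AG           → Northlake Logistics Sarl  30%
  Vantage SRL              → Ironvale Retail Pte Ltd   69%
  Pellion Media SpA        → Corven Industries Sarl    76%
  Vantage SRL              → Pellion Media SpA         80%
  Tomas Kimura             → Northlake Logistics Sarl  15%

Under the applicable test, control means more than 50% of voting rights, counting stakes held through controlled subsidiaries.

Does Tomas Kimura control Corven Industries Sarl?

No

Tomas holds 60% of Basalt, so Tomas controls Basalt.
Neither Tomas nor any entity Tomas controls holds any voting interest in Corven.
So Tomas does not control Corven.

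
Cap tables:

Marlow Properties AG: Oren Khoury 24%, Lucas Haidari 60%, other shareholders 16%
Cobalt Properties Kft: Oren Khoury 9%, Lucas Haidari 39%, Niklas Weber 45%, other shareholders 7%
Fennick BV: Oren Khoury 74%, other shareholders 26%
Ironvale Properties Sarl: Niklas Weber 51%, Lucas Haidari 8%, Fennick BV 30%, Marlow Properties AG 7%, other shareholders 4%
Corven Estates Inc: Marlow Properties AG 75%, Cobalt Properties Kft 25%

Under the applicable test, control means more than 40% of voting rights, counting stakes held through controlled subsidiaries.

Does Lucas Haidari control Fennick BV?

No

Lucas holds 60% of Marlow, so Lucas controls Marlow.
Marlow holds 75% of Corven, so Lucas controls Corven.
Neither Lucas nor any entity Lucas controls holds any voting interest in Fennick.
So Lucas does not control Fennick.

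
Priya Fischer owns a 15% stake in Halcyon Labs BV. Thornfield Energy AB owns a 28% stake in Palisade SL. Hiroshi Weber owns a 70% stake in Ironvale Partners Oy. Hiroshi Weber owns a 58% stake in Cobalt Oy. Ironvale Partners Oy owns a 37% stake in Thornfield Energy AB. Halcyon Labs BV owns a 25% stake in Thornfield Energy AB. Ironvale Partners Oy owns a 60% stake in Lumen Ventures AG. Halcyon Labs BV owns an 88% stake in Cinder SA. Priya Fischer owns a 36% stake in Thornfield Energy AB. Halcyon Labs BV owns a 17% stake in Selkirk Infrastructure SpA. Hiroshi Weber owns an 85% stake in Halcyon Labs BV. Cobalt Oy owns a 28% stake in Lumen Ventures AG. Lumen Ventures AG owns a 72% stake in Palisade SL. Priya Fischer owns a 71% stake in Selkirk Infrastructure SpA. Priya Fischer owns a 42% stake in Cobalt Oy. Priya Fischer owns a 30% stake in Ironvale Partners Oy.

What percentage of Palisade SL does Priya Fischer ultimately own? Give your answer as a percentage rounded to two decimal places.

Priya reaches Palisade along 5 paths.
Via Ironvale → Lumen: 30% × 60% × 72% = 12.96%.
Via Cobalt → Lumen: 42% × 28% × 72% = 8.4672%.
Via Thornfield: 36% × 28% = 10.08%.
Via Halcyon → Thornfield: 15% × 25% × 28% = 1.05%.
Via Ironvale → Thornfield: 30% × 37% × 28% = 3.108%.
Total: 12.96% + 8.4672% + 10.08% + 1.05% + 3.108% = 35.6652%.
Rounded: 35.67%.

35.67%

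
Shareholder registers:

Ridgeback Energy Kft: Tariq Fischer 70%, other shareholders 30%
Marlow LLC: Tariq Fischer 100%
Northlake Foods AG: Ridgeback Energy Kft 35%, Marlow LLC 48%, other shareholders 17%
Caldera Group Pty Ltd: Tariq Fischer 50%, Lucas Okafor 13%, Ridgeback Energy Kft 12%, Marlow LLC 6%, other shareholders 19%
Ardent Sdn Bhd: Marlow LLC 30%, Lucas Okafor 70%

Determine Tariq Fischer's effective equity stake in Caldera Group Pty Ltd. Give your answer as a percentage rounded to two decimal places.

64.40%

Tariq reaches Caldera along 3 paths.
Direct stake: 50% = 50%.
Via Ridgeback: 70% × 12% = 8.4%.
Via Marlow: 100% × 6% = 6%.
Total: 50% + 8.4% + 6% = 64.4%.
Rounded: 64.40%.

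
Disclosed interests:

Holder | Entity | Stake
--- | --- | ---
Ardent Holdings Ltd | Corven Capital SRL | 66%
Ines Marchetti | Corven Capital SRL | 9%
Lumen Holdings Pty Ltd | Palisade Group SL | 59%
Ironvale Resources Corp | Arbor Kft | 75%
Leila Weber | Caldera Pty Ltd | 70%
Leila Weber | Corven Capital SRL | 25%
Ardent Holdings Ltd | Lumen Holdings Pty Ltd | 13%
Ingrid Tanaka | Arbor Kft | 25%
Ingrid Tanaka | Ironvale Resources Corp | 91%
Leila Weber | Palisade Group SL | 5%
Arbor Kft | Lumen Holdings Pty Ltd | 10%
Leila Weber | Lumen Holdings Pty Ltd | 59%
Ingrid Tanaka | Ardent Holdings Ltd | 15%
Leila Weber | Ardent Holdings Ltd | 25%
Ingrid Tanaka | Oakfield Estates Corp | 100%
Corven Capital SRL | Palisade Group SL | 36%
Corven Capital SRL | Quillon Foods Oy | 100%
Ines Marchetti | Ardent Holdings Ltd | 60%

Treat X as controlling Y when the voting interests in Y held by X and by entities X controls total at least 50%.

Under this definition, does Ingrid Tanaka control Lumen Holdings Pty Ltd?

No

Ingrid holds 91% of Ironvale, so Ingrid controls Ironvale.
Ironvale and Ingrid together hold 75% + 25% = 100% of Arbor, so Ingrid controls Arbor.
Ingrid holds 100% of Oakfield, so Ingrid controls Oakfield.
In Lumen, Ingrid's side holds only 10%, not ≥ 50%.
So Ingrid does not control Lumen.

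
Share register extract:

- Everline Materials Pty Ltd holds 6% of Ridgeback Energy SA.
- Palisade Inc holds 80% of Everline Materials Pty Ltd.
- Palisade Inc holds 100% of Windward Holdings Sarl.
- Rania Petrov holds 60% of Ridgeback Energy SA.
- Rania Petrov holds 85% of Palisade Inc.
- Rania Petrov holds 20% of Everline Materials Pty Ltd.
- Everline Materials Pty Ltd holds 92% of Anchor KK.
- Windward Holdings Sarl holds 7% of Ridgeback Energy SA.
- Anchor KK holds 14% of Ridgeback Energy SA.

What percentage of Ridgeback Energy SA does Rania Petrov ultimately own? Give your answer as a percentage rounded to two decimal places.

82.56%

Rania reaches Ridgeback along 6 paths.
Direct stake: 60% = 60%.
Via Palisade → Everline: 85% × 80% × 6% = 4.08%.
Via Everline: 20% × 6% = 1.2%.
Via Palisade → Windward: 85% × 100% × 7% = 5.95%.
Via Palisade → Everline → Anchor: 85% × 80% × 92% × 14% = 8.7584%.
Via Everline → Anchor: 20% × 92% × 14% = 2.576%.
Total: 60% + 4.08% + 1.2% + 5.95% + 8.7584% + 2.576% = 82.5644%.
Rounded: 82.56%.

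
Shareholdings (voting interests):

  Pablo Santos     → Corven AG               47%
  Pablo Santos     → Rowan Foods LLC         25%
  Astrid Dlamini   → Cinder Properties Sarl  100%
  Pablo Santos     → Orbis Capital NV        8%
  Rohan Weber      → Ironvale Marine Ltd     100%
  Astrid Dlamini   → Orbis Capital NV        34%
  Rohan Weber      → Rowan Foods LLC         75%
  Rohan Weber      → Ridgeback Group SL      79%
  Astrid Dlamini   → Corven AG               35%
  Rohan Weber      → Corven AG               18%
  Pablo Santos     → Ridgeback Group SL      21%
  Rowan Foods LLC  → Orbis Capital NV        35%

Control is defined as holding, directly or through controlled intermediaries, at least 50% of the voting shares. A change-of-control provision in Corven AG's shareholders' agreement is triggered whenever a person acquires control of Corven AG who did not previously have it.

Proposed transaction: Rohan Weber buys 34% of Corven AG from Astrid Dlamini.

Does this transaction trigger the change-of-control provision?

Yes

The purchase adds only to Rohan's holdings (Astrid's stake shrinks), so Rohan is the only person who could newly come to control Corven.
Rohan holds 75% of Rowan, so Rohan controls Rowan.
Rohan holds 100% of Ironvale, so Rohan controls Ironvale.
Rohan holds 79% of Ridgeback, so Rohan controls Ridgeback.
In Corven, Rohan's side holds only 18%, not ≥ 50%.
So before the transaction, Rohan does not control Corven.
After the purchase, Rohan's direct stake in Corven rises to 18% + 34% = 52%, and Astrid's stake falls to 1%.
Rohan holds 52% of Corven, so Rohan controls Corven.
Rohan did not control Corven before and does after, so the clause is triggered.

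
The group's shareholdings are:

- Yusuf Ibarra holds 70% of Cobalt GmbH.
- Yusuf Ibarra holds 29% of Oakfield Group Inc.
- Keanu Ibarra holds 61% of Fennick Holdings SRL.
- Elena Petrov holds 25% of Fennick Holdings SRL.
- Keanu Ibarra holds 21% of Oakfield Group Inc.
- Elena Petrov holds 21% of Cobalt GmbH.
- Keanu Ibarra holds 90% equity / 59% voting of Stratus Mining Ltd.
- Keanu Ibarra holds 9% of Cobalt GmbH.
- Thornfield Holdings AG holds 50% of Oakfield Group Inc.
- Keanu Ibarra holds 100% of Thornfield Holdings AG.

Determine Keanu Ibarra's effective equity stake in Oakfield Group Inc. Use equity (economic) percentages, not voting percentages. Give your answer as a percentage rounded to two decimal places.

Keanu reaches Oakfield along 2 paths.
Direct stake: 21% = 21%.
Via Thornfield: 100% × 50% = 50%.
Total: 21% + 50% = 71%.
Rounded: 71.00%.

71.00%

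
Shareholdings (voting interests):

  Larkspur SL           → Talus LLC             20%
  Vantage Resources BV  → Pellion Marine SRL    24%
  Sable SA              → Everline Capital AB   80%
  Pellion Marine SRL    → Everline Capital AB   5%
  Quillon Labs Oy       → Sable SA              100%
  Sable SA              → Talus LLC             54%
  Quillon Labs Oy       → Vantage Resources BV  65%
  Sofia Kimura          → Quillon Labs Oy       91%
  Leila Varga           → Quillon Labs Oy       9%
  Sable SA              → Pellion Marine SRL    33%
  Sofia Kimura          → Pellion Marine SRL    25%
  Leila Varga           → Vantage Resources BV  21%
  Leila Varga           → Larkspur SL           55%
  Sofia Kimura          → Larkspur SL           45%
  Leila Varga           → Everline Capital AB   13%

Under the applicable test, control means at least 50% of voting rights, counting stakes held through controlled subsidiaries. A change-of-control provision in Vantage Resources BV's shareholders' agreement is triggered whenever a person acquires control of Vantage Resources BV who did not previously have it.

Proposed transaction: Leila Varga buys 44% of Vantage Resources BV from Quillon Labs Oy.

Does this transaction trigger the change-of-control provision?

Yes

The purchase adds only to Leila's holdings (Quillon's stake shrinks), so Leila is the only person who could newly come to control Vantage.
Leila holds 55% of Larkspur, so Leila controls Larkspur.
In Vantage, Leila's side holds only 21%, not ≥ 50%.
So before the transaction, Leila does not control Vantage.
After the purchase, Leila's direct stake in Vantage rises to 21% + 44% = 65%, and Quillon's stake falls to 21%.
Leila holds 65% of Vantage, so Leila controls Vantage.
Leila did not control Vantage before and does after, so the clause is triggered.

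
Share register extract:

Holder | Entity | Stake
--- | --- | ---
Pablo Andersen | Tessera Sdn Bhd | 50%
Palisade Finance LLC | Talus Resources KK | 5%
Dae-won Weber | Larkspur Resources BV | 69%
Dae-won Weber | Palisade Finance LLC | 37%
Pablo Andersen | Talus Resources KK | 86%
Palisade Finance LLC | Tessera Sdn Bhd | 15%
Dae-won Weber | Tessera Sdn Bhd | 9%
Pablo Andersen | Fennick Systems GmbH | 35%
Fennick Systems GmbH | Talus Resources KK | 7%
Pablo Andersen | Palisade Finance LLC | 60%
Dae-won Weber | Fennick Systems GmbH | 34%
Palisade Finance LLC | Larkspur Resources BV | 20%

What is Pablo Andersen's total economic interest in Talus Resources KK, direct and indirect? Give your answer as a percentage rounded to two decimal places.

Pablo reaches Talus along 3 paths.
Direct stake: 86% = 86%.
Via Palisade: 60% × 5% = 3%.
Via Fennick: 35% × 7% = 2.45%.
Total: 86% + 3% + 2.45% = 91.45%.

91.45%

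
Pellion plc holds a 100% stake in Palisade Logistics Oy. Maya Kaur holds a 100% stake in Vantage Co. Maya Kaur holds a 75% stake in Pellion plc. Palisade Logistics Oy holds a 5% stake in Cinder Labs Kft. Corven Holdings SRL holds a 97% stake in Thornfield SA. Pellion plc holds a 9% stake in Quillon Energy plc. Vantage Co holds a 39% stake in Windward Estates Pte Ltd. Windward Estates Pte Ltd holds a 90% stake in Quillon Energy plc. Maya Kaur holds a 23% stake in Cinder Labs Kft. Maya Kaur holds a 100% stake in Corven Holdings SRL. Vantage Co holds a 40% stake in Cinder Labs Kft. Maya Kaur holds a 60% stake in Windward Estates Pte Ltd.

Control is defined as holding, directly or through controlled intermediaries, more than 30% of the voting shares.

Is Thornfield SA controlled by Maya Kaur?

Yes

Maya holds 100% of Corven, so Maya controls Corven.
Corven holds 97% of Thornfield, so Maya controls Thornfield.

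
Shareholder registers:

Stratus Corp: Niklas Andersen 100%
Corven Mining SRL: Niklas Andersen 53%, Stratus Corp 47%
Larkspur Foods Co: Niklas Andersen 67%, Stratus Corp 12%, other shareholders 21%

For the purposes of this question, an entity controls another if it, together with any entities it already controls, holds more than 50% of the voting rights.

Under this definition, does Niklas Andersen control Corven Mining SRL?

Niklas holds 100% of Stratus, so Niklas controls Stratus.
Niklas and Stratus together hold 53% + 47% = 100% of Corven, so Niklas controls Corven.

Yes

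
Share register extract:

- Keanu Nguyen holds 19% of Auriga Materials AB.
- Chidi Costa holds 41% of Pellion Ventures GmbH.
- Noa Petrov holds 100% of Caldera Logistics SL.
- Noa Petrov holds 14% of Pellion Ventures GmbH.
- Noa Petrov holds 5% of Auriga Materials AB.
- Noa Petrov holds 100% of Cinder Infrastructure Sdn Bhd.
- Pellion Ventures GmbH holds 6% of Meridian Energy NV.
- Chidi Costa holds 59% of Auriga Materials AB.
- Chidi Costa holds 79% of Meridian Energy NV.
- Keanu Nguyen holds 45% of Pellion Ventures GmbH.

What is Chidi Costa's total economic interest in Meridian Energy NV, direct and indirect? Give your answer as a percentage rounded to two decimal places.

Chidi reaches Meridian along 2 paths.
Direct stake: 79% = 79%.
Via Pellion: 41% × 6% = 2.46%.
Total: 79% + 2.46% = 81.46%.

81.46%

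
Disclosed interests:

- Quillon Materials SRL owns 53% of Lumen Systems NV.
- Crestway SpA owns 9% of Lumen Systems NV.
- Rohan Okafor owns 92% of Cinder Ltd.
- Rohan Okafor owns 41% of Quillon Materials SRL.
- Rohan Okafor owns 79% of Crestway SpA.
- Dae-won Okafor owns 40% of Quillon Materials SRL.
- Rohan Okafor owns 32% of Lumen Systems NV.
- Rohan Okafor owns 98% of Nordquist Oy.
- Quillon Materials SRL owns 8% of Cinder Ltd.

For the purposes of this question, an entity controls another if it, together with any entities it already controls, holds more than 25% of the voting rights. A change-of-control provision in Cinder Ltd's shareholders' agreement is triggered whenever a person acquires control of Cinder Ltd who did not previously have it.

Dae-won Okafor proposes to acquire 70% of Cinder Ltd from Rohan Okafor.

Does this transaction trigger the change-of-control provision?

Yes

The purchase adds only to Dae-won's holdings (Rohan's stake shrinks), so Dae-won is the only person who could newly come to control Cinder.
Dae-won holds 40% of Quillon, so Dae-won controls Quillon.
Quillon holds 53% of Lumen, so Dae-won controls Lumen.
In Cinder, Dae-won's side holds only 8%, not > 25%.
So before the transaction, Dae-won does not control Cinder.
After the purchase, Dae-won holds 70% of Cinder directly, and Rohan's stake falls to 22%.
Quillon and Dae-won together hold 8% + 70% = 78% of Cinder, so Dae-won controls Cinder.
Dae-won did not control Cinder before and does after, so the clause is triggered.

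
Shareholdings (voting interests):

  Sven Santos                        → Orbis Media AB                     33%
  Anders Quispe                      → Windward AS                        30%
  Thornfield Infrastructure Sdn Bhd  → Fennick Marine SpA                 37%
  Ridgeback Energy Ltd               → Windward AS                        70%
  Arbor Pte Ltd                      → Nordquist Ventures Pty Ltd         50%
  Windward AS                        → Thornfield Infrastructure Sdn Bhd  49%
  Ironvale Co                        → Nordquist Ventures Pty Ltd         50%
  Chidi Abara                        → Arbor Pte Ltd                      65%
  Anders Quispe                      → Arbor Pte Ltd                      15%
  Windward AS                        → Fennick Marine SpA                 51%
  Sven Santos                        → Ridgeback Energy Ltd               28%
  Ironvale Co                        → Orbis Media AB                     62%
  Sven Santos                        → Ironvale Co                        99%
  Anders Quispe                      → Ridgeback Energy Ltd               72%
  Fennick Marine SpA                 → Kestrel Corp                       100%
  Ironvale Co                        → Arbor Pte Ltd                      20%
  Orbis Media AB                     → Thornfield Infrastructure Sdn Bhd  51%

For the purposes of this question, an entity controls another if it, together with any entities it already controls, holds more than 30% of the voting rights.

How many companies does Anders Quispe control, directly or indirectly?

5

Anders holds 72% of Ridgeback, so Anders controls Ridgeback.
Anders and Ridgeback together hold 30% + 70% = 100% of Windward, so Anders controls Windward.
Windward holds 49% of Thornfield, so Anders controls Thornfield.
Windward and Thornfield together hold 51% + 37% = 88% of Fennick, so Anders controls Fennick.
Fennick holds 100% of Kestrel, so Anders controls Kestrel.
No other company's threshold is met.
Anders controls 5 companies.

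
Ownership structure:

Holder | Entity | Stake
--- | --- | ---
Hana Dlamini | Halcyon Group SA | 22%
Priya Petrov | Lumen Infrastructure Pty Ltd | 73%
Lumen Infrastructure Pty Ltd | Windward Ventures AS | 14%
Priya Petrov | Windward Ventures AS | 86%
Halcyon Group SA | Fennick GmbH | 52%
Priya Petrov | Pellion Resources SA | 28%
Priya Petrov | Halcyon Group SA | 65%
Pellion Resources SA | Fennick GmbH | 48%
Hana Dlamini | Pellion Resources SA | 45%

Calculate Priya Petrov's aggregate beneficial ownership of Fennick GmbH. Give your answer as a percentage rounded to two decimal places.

47.24%

Priya reaches Fennick along 2 paths.
Via Halcyon: 65% × 52% = 33.8%.
Via Pellion: 28% × 48% = 13.44%.
Total: 33.8% + 13.44% = 47.24%.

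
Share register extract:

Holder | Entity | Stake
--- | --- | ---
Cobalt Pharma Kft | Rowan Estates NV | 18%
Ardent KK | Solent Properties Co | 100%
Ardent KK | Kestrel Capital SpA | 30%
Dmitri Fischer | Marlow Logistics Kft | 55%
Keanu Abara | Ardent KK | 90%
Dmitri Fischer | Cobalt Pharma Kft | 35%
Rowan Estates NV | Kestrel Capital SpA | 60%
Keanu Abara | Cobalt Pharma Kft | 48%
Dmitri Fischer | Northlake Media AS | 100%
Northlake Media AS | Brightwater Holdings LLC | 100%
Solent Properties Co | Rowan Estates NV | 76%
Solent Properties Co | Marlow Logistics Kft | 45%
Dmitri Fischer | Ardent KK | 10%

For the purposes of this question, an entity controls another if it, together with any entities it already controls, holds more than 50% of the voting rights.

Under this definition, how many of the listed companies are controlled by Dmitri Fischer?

Dmitri holds 100% of Northlake, so Dmitri controls Northlake.
Dmitri holds 55% of Marlow, so Dmitri controls Marlow.
Northlake holds 100% of Brightwater, so Dmitri controls Brightwater.
No other company's threshold is met.
Dmitri controls 3 companies.

3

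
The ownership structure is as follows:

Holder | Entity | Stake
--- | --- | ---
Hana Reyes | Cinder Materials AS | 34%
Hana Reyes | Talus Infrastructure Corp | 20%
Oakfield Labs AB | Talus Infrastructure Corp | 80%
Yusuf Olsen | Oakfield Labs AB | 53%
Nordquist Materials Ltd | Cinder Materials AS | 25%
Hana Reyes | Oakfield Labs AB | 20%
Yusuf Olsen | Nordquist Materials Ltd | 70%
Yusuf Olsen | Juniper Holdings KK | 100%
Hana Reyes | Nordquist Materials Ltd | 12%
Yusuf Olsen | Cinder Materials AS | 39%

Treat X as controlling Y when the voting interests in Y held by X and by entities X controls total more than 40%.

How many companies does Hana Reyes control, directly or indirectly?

Hana's largest direct stake is 34% in Cinder, which does not meet the threshold.
Hana controls 0 companies.

0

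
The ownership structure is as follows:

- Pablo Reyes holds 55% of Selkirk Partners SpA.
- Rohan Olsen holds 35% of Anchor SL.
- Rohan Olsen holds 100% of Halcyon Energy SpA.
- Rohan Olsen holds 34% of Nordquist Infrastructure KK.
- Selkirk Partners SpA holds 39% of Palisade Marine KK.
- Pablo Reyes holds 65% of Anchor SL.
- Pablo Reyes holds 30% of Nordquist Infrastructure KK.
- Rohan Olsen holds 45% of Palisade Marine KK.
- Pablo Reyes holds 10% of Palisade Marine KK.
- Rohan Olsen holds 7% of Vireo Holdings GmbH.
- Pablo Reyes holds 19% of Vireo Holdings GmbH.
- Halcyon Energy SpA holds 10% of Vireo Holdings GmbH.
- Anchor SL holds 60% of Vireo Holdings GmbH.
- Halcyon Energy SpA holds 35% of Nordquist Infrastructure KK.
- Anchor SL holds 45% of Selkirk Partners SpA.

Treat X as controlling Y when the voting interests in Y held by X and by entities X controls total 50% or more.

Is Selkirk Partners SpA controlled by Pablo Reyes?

Yes

Pablo holds 65% of Anchor, so Pablo controls Anchor.
Anchor and Pablo together hold 45% + 55% = 100% of Selkirk, so Pablo controls Selkirk.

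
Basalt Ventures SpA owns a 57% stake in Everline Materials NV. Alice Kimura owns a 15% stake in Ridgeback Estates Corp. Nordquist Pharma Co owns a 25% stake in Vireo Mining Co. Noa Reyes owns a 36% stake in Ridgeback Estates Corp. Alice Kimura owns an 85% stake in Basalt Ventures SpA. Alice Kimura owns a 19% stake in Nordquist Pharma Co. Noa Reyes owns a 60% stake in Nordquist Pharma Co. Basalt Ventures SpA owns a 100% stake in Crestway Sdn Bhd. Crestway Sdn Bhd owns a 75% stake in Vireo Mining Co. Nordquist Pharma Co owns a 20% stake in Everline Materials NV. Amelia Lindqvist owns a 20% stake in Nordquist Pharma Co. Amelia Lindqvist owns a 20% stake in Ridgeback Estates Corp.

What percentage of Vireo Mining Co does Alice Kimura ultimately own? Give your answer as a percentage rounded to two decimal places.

Alice reaches Vireo along 2 paths.
Via Basalt → Crestway: 85% × 100% × 75% = 63.75%.
Via Nordquist: 19% × 25% = 4.75%.
Total: 63.75% + 4.75% = 68.5%.
Rounded: 68.50%.

68.50%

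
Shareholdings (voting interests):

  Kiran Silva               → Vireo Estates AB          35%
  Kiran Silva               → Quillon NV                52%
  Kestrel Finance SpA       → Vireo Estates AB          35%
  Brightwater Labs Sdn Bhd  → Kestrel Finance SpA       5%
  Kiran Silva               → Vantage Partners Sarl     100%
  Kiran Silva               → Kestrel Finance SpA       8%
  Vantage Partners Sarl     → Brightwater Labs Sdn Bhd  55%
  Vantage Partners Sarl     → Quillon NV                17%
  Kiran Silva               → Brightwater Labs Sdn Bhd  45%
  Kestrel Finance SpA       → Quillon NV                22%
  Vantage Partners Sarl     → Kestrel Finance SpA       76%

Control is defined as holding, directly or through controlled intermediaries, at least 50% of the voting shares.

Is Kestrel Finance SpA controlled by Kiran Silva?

Kiran holds 100% of Vantage, so Kiran controls Vantage.
Kiran and Vantage together hold 45% + 55% = 100% of Brightwater, so Kiran controls Brightwater.
Kiran and Vantage and Brightwater together hold 8% + 76% + 5% = 89% of Kestrel, so Kiran controls Kestrel.

Yes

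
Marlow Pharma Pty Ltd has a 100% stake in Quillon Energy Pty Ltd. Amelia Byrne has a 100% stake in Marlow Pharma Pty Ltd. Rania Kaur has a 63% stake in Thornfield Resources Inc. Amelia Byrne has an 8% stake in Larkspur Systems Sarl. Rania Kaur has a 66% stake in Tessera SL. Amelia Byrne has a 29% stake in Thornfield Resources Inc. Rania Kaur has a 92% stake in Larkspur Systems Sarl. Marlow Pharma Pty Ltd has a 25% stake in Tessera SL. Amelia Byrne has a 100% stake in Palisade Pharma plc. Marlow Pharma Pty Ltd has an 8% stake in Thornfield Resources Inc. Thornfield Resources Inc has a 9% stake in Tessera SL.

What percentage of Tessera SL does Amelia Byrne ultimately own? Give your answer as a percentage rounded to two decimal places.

Amelia reaches Tessera along 3 paths.
Via Marlow: 100% × 25% = 25%.
Via Thornfield: 29% × 9% = 2.61%.
Via Marlow → Thornfield: 100% × 8% × 9% = 0.72%.
Total: 25% + 2.61% + 0.72% = 28.33%.

28.33%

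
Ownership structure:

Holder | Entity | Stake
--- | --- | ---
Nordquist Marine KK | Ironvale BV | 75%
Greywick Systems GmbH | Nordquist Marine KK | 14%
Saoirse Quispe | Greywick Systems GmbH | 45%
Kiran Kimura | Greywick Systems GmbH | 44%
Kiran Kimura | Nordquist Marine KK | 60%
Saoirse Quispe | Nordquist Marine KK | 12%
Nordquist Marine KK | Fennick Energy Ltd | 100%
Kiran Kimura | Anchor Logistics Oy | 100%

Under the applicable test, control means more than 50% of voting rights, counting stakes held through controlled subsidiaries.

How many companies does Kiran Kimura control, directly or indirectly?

Kiran holds 60% of Nordquist, so Kiran controls Nordquist.
Nordquist holds 75% of Ironvale, so Kiran controls Ironvale.
Nordquist holds 100% of Fennick, so Kiran controls Fennick.
Kiran holds 100% of Anchor, so Kiran controls Anchor.
No other company's threshold is met.
Kiran controls 4 companies.

4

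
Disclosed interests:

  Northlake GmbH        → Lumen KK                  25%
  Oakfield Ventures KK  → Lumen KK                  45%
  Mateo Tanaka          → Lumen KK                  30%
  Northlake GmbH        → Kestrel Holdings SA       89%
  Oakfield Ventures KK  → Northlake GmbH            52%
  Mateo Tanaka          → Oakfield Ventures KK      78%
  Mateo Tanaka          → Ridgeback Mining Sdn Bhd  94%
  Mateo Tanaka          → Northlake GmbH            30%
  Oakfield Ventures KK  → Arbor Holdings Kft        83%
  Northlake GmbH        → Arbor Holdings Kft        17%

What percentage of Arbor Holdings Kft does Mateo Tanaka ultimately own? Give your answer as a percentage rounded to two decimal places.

Mateo reaches Arbor along 3 paths.
Via Oakfield: 78% × 83% = 64.74%.
Via Northlake: 30% × 17% = 5.1%.
Via Oakfield → Northlake: 78% × 52% × 17% = 6.8952%.
Total: 64.74% + 5.1% + 6.8952% = 76.7352%.
Rounded: 76.74%.

76.74%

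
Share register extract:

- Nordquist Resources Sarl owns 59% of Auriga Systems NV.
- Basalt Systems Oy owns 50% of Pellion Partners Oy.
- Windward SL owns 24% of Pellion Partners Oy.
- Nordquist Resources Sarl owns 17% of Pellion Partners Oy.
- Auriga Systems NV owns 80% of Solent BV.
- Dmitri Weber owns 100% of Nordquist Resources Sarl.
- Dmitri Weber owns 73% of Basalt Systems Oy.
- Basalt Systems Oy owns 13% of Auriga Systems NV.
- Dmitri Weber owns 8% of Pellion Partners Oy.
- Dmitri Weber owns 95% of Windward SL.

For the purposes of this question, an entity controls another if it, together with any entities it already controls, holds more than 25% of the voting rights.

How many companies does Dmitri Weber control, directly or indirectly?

6

Dmitri holds 100% of Nordquist, so Dmitri controls Nordquist.
Dmitri holds 95% of Windward, so Dmitri controls Windward.
Dmitri holds 73% of Basalt, so Dmitri controls Basalt.
Nordquist and Basalt together hold 59% + 13% = 72% of Auriga, so Dmitri controls Auriga.
Basalt and Nordquist and Windward and Dmitri together hold 50% + 17% + 24% + 8% = 99% of Pellion, so Dmitri controls Pellion.
Auriga holds 80% of Solent, so Dmitri controls Solent.
Dmitri controls 6 companies.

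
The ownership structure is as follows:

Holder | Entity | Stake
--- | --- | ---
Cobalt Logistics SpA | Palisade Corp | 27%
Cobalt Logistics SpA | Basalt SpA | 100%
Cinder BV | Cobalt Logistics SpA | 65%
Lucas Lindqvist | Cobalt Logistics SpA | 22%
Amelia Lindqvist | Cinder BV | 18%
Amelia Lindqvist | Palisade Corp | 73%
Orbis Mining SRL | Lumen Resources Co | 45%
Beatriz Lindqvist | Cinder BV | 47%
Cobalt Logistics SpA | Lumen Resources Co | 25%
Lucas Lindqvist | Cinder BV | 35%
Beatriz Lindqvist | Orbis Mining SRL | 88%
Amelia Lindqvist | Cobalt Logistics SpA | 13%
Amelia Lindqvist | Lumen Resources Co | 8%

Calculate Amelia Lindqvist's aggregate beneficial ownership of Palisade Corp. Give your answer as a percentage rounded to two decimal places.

79.67%

Amelia reaches Palisade along 3 paths.
Via Cinder → Cobalt: 18% × 65% × 27% = 3.159%.
Via Cobalt: 13% × 27% = 3.51%.
Direct stake: 73% = 73%.
Total: 3.159% + 3.51% + 73% = 79.669%.
Rounded: 79.67%.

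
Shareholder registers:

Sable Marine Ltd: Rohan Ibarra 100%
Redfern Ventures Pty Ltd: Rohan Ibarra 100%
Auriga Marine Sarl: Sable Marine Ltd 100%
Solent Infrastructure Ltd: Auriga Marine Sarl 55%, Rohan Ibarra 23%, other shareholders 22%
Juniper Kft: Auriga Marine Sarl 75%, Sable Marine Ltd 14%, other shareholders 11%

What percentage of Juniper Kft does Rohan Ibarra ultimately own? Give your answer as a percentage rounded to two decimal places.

Rohan reaches Juniper along 2 paths.
Via Sable → Auriga: 100% × 100% × 75% = 75%.
Via Sable: 100% × 14% = 14%.
Total: 75% + 14% = 89%.
Rounded: 89.00%.

89.00%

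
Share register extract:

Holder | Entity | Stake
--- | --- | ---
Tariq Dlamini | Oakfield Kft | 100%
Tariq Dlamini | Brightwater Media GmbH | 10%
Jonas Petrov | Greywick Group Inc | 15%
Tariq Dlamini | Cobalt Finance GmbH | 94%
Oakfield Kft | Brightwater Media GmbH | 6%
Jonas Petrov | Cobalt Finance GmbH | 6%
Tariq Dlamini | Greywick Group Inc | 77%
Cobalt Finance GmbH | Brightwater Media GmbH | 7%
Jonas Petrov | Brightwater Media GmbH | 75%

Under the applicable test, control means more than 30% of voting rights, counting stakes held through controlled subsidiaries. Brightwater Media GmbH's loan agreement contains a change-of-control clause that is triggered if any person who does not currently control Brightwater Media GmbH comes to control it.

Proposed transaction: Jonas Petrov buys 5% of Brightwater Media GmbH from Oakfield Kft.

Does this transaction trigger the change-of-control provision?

The purchase adds only to Jonas's holdings (Oakfield's stake shrinks), so Jonas is the only person who could newly come to control Brightwater.
Jonas holds 75% of Brightwater, so Jonas controls Brightwater.
So Jonas already controls Brightwater before the transaction.
After the purchase, Jonas's direct stake in Brightwater rises to 75% + 5% = 80%, and Oakfield's stake falls to 1%.
Jonas controlled Brightwater already, so this is not a new person acquiring control; every other person's position is unchanged or reduced.
No new person acquires control, so the clause is not triggered.

No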